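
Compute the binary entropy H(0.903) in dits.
0.1383 dits

The binary entropy function is:
H(p) = -p log(p) - (1-p) log(1-p)

H(0.903) = -0.903 × log_10(0.903) - 0.097 × log_10(0.097)
H(0.903) = 0.1383 dits

Note: Binary entropy is maximized at p=0.5 (H=1 bit) and minimized at p=0 or p=1 (H=0).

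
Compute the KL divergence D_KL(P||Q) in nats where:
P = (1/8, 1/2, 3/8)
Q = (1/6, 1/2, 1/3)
0.0082 nats

KL divergence: D_KL(P||Q) = Σ p(x) log(p(x)/q(x))

Computing term by term:
  x=0: 1/8 × log_e[(1/8)/(1/6)] = 1/8 × -0.2877 = -0.0360
  x=1: 1/2 × log_e[(1/2)/(1/2)] = 1/2 × 0.0000 = 0.0000
  x=2: 3/8 × log_e[(3/8)/(1/3)] = 3/8 × 0.1178 = 0.0442

D_KL(P||Q) = 0.0082 nats

Note: KL divergence is always non-negative and equals 0 iff P = Q.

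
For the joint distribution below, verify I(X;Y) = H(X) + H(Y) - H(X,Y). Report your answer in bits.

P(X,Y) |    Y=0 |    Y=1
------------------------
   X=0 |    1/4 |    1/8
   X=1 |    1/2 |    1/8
I(X;Y) = 0.0157 bits

Mutual information has multiple equivalent forms:
- I(X;Y) = H(X) - H(X|Y)
- I(X;Y) = H(Y) - H(Y|X)
- I(X;Y) = H(X) + H(Y) - H(X,Y)

Computing all quantities:
H(X) = 0.9544, H(Y) = 0.8113, H(X,Y) = 1.7500
H(X|Y) = 0.9387, H(Y|X) = 0.7956

Verification:
H(X) - H(X|Y) = 0.9544 - 0.9387 = 0.0157
H(Y) - H(Y|X) = 0.8113 - 0.7956 = 0.0157
H(X) + H(Y) - H(X,Y) = 0.9544 + 0.8113 - 1.7500 = 0.0157

All forms give I(X;Y) = 0.0157 bits. ✓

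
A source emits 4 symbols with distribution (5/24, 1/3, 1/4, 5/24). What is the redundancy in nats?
0.0199 nats

Redundancy measures how far a source is from maximum entropy:
R = H_max - H(X)

Maximum entropy for 4 symbols: H_max = log_e(4) = 1.3863 nats
Actual entropy: H(X) = 1.3664 nats
Redundancy: R = 1.3863 - 1.3664 = 0.0199 nats

This redundancy represents potential for compression: the source could be compressed by 0.0199 nats per symbol.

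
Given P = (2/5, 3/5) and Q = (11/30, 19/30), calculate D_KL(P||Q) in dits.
0.0010 dits

KL divergence: D_KL(P||Q) = Σ p(x) log(p(x)/q(x))

Computing term by term:
  x=0: 2/5 × log_10[(2/5)/(11/30)] = 2/5 × 0.0378 = 0.0151
  x=1: 3/5 × log_10[(3/5)/(19/30)] = 3/5 × -0.0235 = -0.0141

D_KL(P||Q) = 0.0010 dits

Note: KL divergence is always non-negative and equals 0 iff P = Q.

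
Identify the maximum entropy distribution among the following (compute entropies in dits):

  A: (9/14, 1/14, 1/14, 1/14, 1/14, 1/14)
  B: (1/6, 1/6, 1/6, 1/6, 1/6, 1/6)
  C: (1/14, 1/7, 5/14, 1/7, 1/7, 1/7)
B

For a discrete distribution over n outcomes, entropy is maximized by the uniform distribution.

Computing entropies:
H(A) = 0.5327 dits
H(B) = 0.7782 dits
H(C) = 0.7245 dits

The uniform distribution (where all probabilities equal 1/6) achieves the maximum entropy of log_10(6) = 0.7782 dits.

Distribution B has the highest entropy.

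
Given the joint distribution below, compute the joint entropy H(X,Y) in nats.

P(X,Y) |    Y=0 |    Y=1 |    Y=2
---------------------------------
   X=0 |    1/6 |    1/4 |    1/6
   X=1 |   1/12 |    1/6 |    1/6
1.7482 nats

Joint entropy is H(X,Y) = -Σ_{x,y} p(x,y) log p(x,y).

Summing over all non-zero entries:
H(X,Y) = -[1/6·log_e(1/6) + 1/4·log_e(1/4) + 1/6·log_e(1/6) + 1/12·log_e(1/12) + 1/6·log_e(1/6) + 1/6·log_e(1/6)]
H(X,Y) = 1.7482 nats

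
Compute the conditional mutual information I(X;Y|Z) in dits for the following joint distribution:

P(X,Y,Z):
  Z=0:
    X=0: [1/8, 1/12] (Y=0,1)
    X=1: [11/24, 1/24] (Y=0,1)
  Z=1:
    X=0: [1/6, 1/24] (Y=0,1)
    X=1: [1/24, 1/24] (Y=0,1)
0.0256 dits

Conditional mutual information: I(X;Y|Z) = H(X|Z) + H(Y|Z) - H(X,Y|Z)

H(Z) = 0.2622
H(X,Z) = 0.5243 → H(X|Z) = 0.2621
H(Y,Z) = 0.4813 → H(Y|Z) = 0.2191
H(X,Y,Z) = 0.7178 → H(X,Y|Z) = 0.4557

I(X;Y|Z) = 0.2621 + 0.2191 - 0.4557 = 0.0256 dits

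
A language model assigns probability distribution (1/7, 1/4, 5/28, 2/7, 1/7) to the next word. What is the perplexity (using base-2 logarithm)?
4.7976

Perplexity is 2^H (or exp(H) for natural log).

First, H = -Σ p log p = 2.2623 bits
Perplexity = 2^2.2623 = 4.7976

Interpretation: The model's uncertainty is equivalent to choosing uniformly among 4.8 options.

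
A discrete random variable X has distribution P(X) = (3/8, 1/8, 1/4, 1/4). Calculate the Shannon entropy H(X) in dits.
0.5737 dits

Shannon entropy is H(X) = -Σ p(x) log p(x).

For P = (3/8, 1/8, 1/4, 1/4):
H = -3/8 × log_10(3/8) -1/8 × log_10(1/8) -1/4 × log_10(1/4) -1/4 × log_10(1/4)
H = 0.5737 dits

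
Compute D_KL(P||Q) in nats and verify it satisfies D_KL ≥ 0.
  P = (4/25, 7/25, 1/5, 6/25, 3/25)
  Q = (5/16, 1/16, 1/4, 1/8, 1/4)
0.3366 nats

KL divergence satisfies the Gibbs inequality: D_KL(P||Q) ≥ 0 for all distributions P, Q.

D_KL(P||Q) = Σ p(x) log(p(x)/q(x))
Term by term:
  x=0: 4/25 × log_e[(4/25)/(5/16)] = -0.1071
  x=1: 7/25 × log_e[(7/25)/(1/16)] = 0.4199
  x=2: 1/5 × log_e[(1/5)/(1/4)] = -0.0446
  x=3: 6/25 × log_e[(6/25)/(1/8)] = 0.1566
  x=4: 3/25 × log_e[(3/25)/(1/4)] = -0.0881
D_KL(P||Q) = 0.3366 nats

D_KL(P||Q) = 0.3366 ≥ 0 ✓

This non-negativity is a fundamental property: relative entropy cannot be negative because it measures how different Q is from P.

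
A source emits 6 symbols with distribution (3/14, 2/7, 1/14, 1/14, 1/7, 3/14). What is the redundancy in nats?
0.1186 nats

Redundancy measures how far a source is from maximum entropy:
R = H_max - H(X)

Maximum entropy for 6 symbols: H_max = log_e(6) = 1.7918 nats
Actual entropy: H(X) = 1.6731 nats
Redundancy: R = 1.7918 - 1.6731 = 0.1186 nats

This redundancy represents potential for compression: the source could be compressed by 0.1186 nats per symbol.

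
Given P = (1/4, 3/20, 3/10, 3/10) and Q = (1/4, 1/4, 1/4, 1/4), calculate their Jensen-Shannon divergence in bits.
0.0124 bits

Jensen-Shannon divergence is:
JSD(P||Q) = 0.5 × D_KL(P||M) + 0.5 × D_KL(Q||M)
where M = 0.5 × (P + Q) is the mixture distribution.

M = 0.5 × (1/4, 3/20, 3/10, 3/10) + 0.5 × (1/4, 1/4, 1/4, 1/4) = (1/4, 1/5, 11/40, 11/40)

D_KL(P||M) = 0.0131 bits
D_KL(Q||M) = 0.0117 bits

JSD(P||Q) = 0.5 × 0.0131 + 0.5 × 0.0117 = 0.0124 bits

Unlike KL divergence, JSD is symmetric and bounded: 0 ≤ JSD ≤ log(2).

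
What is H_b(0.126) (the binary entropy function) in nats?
0.3787 nats

The binary entropy function is:
H(p) = -p log(p) - (1-p) log(1-p)

H(0.126) = -0.126 × log_e(0.126) - 0.874 × log_e(0.874)
H(0.126) = 0.3787 nats

Note: Binary entropy is maximized at p=0.5 (H=1 bit) and minimized at p=0 or p=1 (H=0).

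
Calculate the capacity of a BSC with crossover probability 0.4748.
0.0018 bits

For a binary symmetric channel (BSC) with error probability p:
Capacity C = 1 - H(p) bits per symbol

where H(p) = -p log₂(p) - (1-p) log₂(1-p) is the binary entropy function.

H(0.4748) = 0.9982 bits
C = 1 - 0.9982 = 0.0018 bits per symbol

This means we can reliably transmit up to 0.0018 bits of information per channel use.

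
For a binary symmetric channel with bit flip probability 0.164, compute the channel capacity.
0.3562 bits

For a binary symmetric channel (BSC) with error probability p:
Capacity C = 1 - H(p) bits per symbol

where H(p) = -p log₂(p) - (1-p) log₂(1-p) is the binary entropy function.

H(0.164) = 0.6438 bits
C = 1 - 0.6438 = 0.3562 bits per symbol

This means we can reliably transmit up to 0.3562 bits of information per channel use.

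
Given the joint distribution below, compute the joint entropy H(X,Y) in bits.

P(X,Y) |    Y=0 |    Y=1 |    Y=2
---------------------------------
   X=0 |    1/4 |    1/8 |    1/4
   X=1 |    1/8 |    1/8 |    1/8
2.5000 bits

Joint entropy is H(X,Y) = -Σ_{x,y} p(x,y) log p(x,y).

Summing over all non-zero entries:
H(X,Y) = -[1/4·log_2(1/4) + 1/8·log_2(1/8) + 1/4·log_2(1/4) + 1/8·log_2(1/8) + 1/8·log_2(1/8) + 1/8·log_2(1/8)]
H(X,Y) = 2.5000 bits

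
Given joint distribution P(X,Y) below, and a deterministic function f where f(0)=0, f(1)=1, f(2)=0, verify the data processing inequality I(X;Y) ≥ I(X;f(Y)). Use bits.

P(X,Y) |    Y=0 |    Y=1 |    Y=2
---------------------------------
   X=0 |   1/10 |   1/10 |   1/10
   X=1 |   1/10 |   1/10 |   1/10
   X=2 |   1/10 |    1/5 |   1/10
I(X;Y) = 0.0200, I(X;f(Y)) = 0.0200, inequality holds: 0.0200 ≥ 0.0200

Data Processing Inequality: For any Markov chain X → Y → Z, we have I(X;Y) ≥ I(X;Z).

Here Z = f(Y) is a deterministic function of Y, forming X → Y → Z.

Original I(X;Y) = 0.0200 bits

After applying f:
P(X,Z) where Z=f(Y):
- P(X,Z=0) = P(X,Y=0) + P(X,Y=2)
- P(X,Z=1) = P(X,Y=1)

I(X;Z) = I(X;f(Y)) = 0.0200 bits

Verification: 0.0200 ≥ 0.0200 ✓

Information cannot be created by processing; the function f can only lose information about X.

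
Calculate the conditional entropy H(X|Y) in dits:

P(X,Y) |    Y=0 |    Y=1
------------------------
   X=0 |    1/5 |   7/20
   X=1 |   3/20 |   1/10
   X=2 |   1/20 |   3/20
0.4193 dits

Using the chain rule: H(X|Y) = H(X,Y) - H(Y)

First, compute H(X,Y) = 0.7116 dits

Marginal P(Y) = (2/5, 3/5)
H(Y) = 0.2923 dits

H(X|Y) = H(X,Y) - H(Y) = 0.7116 - 0.2923 = 0.4193 dits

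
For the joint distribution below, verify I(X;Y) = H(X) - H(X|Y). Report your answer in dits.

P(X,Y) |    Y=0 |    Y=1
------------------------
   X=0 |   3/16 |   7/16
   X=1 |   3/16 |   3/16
I(X;Y) = 0.0086 dits

Mutual information has multiple equivalent forms:
- I(X;Y) = H(X) - H(X|Y)
- I(X;Y) = H(Y) - H(Y|X)
- I(X;Y) = H(X) + H(Y) - H(X,Y)

Computing all quantities:
H(X) = 0.2873, H(Y) = 0.2873, H(X,Y) = 0.5660
H(X|Y) = 0.2787, H(Y|X) = 0.2787

Verification:
H(X) - H(X|Y) = 0.2873 - 0.2787 = 0.0086
H(Y) - H(Y|X) = 0.2873 - 0.2787 = 0.0086
H(X) + H(Y) - H(X,Y) = 0.2873 + 0.2873 - 0.5660 = 0.0086

All forms give I(X;Y) = 0.0086 dits. ✓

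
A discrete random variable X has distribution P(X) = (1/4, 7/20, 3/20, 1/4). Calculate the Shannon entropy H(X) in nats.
1.3452 nats

Shannon entropy is H(X) = -Σ p(x) log p(x).

For P = (1/4, 7/20, 3/20, 1/4):
H = -1/4 × log_e(1/4) -7/20 × log_e(7/20) -3/20 × log_e(3/20) -1/4 × log_e(1/4)
H = 1.3452 nats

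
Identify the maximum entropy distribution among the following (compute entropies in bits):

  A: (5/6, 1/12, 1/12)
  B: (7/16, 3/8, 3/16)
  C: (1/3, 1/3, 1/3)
C

For a discrete distribution over n outcomes, entropy is maximized by the uniform distribution.

Computing entropies:
H(A) = 0.8167 bits
H(B) = 1.5052 bits
H(C) = 1.5850 bits

The uniform distribution (where all probabilities equal 1/3) achieves the maximum entropy of log_2(3) = 1.5850 bits.

Distribution C has the highest entropy.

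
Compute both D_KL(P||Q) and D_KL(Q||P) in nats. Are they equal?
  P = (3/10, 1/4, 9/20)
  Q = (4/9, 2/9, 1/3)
D_KL(P||Q) = 0.0466, D_KL(Q||P) = 0.0485

KL divergence is not symmetric: D_KL(P||Q) ≠ D_KL(Q||P) in general.

D_KL(P||Q) = 0.0466 nats
D_KL(Q||P) = 0.0485 nats

No, they are not equal!

This asymmetry is why KL divergence is not a true distance metric.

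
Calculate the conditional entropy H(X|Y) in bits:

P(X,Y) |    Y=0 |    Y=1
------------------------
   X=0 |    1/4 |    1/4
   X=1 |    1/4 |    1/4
1.0000 bits

Using the chain rule: H(X|Y) = H(X,Y) - H(Y)

First, compute H(X,Y) = 2.0000 bits

Marginal P(Y) = (1/2, 1/2)
H(Y) = 1.0000 bits

H(X|Y) = H(X,Y) - H(Y) = 2.0000 - 1.0000 = 1.0000 bits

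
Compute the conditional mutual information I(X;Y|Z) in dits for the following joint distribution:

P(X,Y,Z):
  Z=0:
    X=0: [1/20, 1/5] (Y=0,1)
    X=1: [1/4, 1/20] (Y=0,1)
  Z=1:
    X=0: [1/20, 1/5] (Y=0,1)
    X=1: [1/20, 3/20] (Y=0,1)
0.0519 dits

Conditional mutual information: I(X;Y|Z) = H(X|Z) + H(Y|Z) - H(X,Y|Z)

H(Z) = 0.2989
H(X,Z) = 0.5977 → H(X|Z) = 0.2988
H(Y,Z) = 0.5670 → H(Y|Z) = 0.2681
H(X,Y,Z) = 0.8139 → H(X,Y|Z) = 0.5150

I(X;Y|Z) = 0.2988 + 0.2681 - 0.5150 = 0.0519 dits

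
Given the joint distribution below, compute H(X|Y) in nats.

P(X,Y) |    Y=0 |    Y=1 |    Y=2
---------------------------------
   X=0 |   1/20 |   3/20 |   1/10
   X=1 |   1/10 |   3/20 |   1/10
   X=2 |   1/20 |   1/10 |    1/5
1.0567 nats

Using the chain rule: H(X|Y) = H(X,Y) - H(Y)

First, compute H(X,Y) = 2.1116 nats

Marginal P(Y) = (1/5, 2/5, 2/5)
H(Y) = 1.0549 nats

H(X|Y) = H(X,Y) - H(Y) = 2.1116 - 1.0549 = 1.0567 nats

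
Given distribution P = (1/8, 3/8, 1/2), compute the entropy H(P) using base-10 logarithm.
0.4231 dits

Shannon entropy is H(X) = -Σ p(x) log p(x).

For P = (1/8, 3/8, 1/2):
H = -1/8 × log_10(1/8) -3/8 × log_10(3/8) -1/2 × log_10(1/2)
H = 0.4231 dits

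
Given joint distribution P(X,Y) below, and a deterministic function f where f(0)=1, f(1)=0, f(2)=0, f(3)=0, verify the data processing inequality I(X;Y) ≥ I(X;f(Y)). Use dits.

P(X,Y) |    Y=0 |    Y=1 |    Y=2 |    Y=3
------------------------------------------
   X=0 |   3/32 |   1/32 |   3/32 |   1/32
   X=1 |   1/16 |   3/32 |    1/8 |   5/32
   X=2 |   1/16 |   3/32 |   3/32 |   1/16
I(X;Y) = 0.0220, I(X;f(Y)) = 0.0105, inequality holds: 0.0220 ≥ 0.0105

Data Processing Inequality: For any Markov chain X → Y → Z, we have I(X;Y) ≥ I(X;Z).

Here Z = f(Y) is a deterministic function of Y, forming X → Y → Z.

Original I(X;Y) = 0.0220 dits

After applying f:
P(X,Z) where Z=f(Y):
- P(X,Z=0) = P(X,Y=1) + P(X,Y=2) + P(X,Y=3)
- P(X,Z=1) = P(X,Y=0)

I(X;Z) = I(X;f(Y)) = 0.0105 dits

Verification: 0.0220 ≥ 0.0105 ✓

Information cannot be created by processing; the function f can only lose information about X.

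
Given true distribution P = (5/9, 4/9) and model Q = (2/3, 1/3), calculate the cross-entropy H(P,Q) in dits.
0.3099 dits

Cross-entropy: H(P,Q) = -Σ p(x) log q(x)

Alternatively: H(P,Q) = H(P) + D_KL(P||Q)
H(P) = 0.2983 dits
D_KL(P||Q) = 0.0115 dits

H(P,Q) = 0.2983 + 0.0115 = 0.3099 dits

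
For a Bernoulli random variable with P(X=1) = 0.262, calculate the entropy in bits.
0.8297 bits

The binary entropy function is:
H(p) = -p log(p) - (1-p) log(1-p)

H(0.262) = -0.262 × log_2(0.262) - 0.738 × log_2(0.738)
H(0.262) = 0.8297 bits

Note: Binary entropy is maximized at p=0.5 (H=1 bit) and minimized at p=0 or p=1 (H=0).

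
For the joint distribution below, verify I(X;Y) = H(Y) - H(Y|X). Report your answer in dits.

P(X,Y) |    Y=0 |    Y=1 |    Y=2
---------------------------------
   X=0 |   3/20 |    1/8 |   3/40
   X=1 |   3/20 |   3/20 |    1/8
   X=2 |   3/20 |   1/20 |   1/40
I(X;Y) = 0.0141 dits

Mutual information has multiple equivalent forms:
- I(X;Y) = H(X) - H(X|Y)
- I(X;Y) = H(Y) - H(Y|X)
- I(X;Y) = H(X) + H(Y) - H(X,Y)

Computing all quantities:
H(X) = 0.4633, H(Y) = 0.4605, H(X,Y) = 0.9096
H(X|Y) = 0.4491, H(Y|X) = 0.4463

Verification:
H(X) - H(X|Y) = 0.4633 - 0.4491 = 0.0141
H(Y) - H(Y|X) = 0.4605 - 0.4463 = 0.0141
H(X) + H(Y) - H(X,Y) = 0.4633 + 0.4605 - 0.9096 = 0.0141

All forms give I(X;Y) = 0.0141 dits. ✓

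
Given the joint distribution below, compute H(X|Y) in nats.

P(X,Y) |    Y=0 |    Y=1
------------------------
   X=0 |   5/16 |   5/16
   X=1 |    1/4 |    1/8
0.6482 nats

Using the chain rule: H(X|Y) = H(X,Y) - H(Y)

First, compute H(X,Y) = 1.3335 nats

Marginal P(Y) = (9/16, 7/16)
H(Y) = 0.6853 nats

H(X|Y) = H(X,Y) - H(Y) = 1.3335 - 0.6853 = 0.6482 nats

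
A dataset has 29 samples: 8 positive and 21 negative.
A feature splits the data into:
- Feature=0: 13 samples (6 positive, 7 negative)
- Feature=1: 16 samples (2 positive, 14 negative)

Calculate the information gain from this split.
0.1035 bits

Information Gain = H(Y) - H(Y|Feature)

Before split:
P(positive) = 8/29 = 0.2759
H(Y) = 0.8498 bits

After split:
Feature=0: H = 0.9957 bits (weight = 13/29)
Feature=1: H = 0.5436 bits (weight = 16/29)
H(Y|Feature) = (13/29)×0.9957 + (16/29)×0.5436 = 0.7463 bits

Information Gain = 0.8498 - 0.7463 = 0.1035 bits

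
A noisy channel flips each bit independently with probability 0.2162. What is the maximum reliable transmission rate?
0.2468 bits

For a binary symmetric channel (BSC) with error probability p:
Capacity C = 1 - H(p) bits per symbol

where H(p) = -p log₂(p) - (1-p) log₂(1-p) is the binary entropy function.

H(0.2162) = 0.7532 bits
C = 1 - 0.7532 = 0.2468 bits per symbol

This means we can reliably transmit up to 0.2468 bits of information per channel use.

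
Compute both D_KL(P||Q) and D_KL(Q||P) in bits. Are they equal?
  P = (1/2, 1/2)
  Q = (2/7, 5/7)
D_KL(P||Q) = 0.1464, D_KL(Q||P) = 0.1369

KL divergence is not symmetric: D_KL(P||Q) ≠ D_KL(Q||P) in general.

D_KL(P||Q) = 0.1464 bits
D_KL(Q||P) = 0.1369 bits

No, they are not equal!

This asymmetry is why KL divergence is not a true distance metric.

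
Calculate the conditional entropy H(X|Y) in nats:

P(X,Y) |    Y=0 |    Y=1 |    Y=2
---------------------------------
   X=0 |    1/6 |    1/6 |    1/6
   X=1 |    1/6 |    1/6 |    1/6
0.6931 nats

Using the chain rule: H(X|Y) = H(X,Y) - H(Y)

First, compute H(X,Y) = 1.7918 nats

Marginal P(Y) = (1/3, 1/3, 1/3)
H(Y) = 1.0986 nats

H(X|Y) = H(X,Y) - H(Y) = 1.7918 - 1.0986 = 0.6931 nats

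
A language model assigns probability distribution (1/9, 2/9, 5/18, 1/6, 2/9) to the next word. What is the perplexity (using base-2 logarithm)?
4.7925

Perplexity is 2^H (or exp(H) for natural log).

First, H = -Σ p log p = 2.2608 bits
Perplexity = 2^2.2608 = 4.7925

Interpretation: The model's uncertainty is equivalent to choosing uniformly among 4.8 options.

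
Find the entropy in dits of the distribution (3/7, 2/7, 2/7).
0.4686 dits

Shannon entropy is H(X) = -Σ p(x) log p(x).

For P = (3/7, 2/7, 2/7):
H = -3/7 × log_10(3/7) -2/7 × log_10(2/7) -2/7 × log_10(2/7)
H = 0.4686 dits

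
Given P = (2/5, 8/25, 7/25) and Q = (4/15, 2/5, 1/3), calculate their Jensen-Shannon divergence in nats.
0.0101 nats

Jensen-Shannon divergence is:
JSD(P||Q) = 0.5 × D_KL(P||M) + 0.5 × D_KL(Q||M)
where M = 0.5 × (P + Q) is the mixture distribution.

M = 0.5 × (2/5, 8/25, 7/25) + 0.5 × (4/15, 2/5, 1/3) = (1/3, 9/25, 0.306667)

D_KL(P||M) = 0.0098 nats
D_KL(Q||M) = 0.0104 nats

JSD(P||Q) = 0.5 × 0.0098 + 0.5 × 0.0104 = 0.0101 nats

Unlike KL divergence, JSD is symmetric and bounded: 0 ≤ JSD ≤ log(2).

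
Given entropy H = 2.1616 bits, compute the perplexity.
4.4741

Perplexity is 2^H (or exp(H) for natural log).

H = 2.1616 bits
Perplexity = 2^2.1616 = 4.4741

Interpretation: The model's uncertainty is equivalent to choosing uniformly among 4.5 options.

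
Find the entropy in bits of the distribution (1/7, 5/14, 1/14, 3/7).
1.7274 bits

Shannon entropy is H(X) = -Σ p(x) log p(x).

For P = (1/7, 5/14, 1/14, 3/7):
H = -1/7 × log_2(1/7) -5/14 × log_2(5/14) -1/14 × log_2(1/14) -3/7 × log_2(3/7)
H = 1.7274 bits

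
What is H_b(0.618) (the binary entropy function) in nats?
0.6650 nats

The binary entropy function is:
H(p) = -p log(p) - (1-p) log(1-p)

H(0.618) = -0.618 × log_e(0.618) - 0.382 × log_e(0.382)
H(0.618) = 0.6650 nats

Note: Binary entropy is maximized at p=0.5 (H=1 bit) and minimized at p=0 or p=1 (H=0).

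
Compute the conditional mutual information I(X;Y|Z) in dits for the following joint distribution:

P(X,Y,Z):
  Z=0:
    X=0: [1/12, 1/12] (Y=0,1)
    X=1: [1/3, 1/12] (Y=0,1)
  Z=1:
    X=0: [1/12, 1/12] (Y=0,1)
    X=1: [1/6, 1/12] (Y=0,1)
0.0133 dits

Conditional mutual information: I(X;Y|Z) = H(X|Z) + H(Y|Z) - H(X,Y|Z)

H(Z) = 0.2950
H(X,Z) = 0.5683 → H(X|Z) = 0.2734
H(Y,Z) = 0.5683 → H(Y|Z) = 0.2734
H(X,Y,Z) = 0.8283 → H(X,Y|Z) = 0.5334

I(X;Y|Z) = 0.2734 + 0.2734 - 0.5334 = 0.0133 dits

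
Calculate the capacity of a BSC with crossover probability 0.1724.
0.3368 bits

For a binary symmetric channel (BSC) with error probability p:
Capacity C = 1 - H(p) bits per symbol

where H(p) = -p log₂(p) - (1-p) log₂(1-p) is the binary entropy function.

H(0.1724) = 0.6632 bits
C = 1 - 0.6632 = 0.3368 bits per symbol

This means we can reliably transmit up to 0.3368 bits of information per channel use.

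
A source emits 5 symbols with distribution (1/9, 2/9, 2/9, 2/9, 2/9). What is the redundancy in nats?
0.0283 nats

Redundancy measures how far a source is from maximum entropy:
R = H_max - H(X)

Maximum entropy for 5 symbols: H_max = log_e(5) = 1.6094 nats
Actual entropy: H(X) = 1.5811 nats
Redundancy: R = 1.6094 - 1.5811 = 0.0283 nats

This redundancy represents potential for compression: the source could be compressed by 0.0283 nats per symbol.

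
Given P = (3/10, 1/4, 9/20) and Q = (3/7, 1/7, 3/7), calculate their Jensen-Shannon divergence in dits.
0.0057 dits

Jensen-Shannon divergence is:
JSD(P||Q) = 0.5 × D_KL(P||M) + 0.5 × D_KL(Q||M)
where M = 0.5 × (P + Q) is the mixture distribution.

M = 0.5 × (3/10, 1/4, 9/20) + 0.5 × (3/7, 1/7, 3/7) = (0.364286, 0.196429, 0.439286)

D_KL(P||M) = 0.0056 dits
D_KL(Q||M) = 0.0059 dits

JSD(P||Q) = 0.5 × 0.0056 + 0.5 × 0.0059 = 0.0057 dits

Unlike KL divergence, JSD is symmetric and bounded: 0 ≤ JSD ≤ log(2).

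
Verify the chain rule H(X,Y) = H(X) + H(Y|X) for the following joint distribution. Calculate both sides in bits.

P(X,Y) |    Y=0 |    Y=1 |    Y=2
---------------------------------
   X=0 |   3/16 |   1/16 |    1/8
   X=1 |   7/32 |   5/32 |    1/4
H(X,Y) = 2.4759, H(X) = 0.9544, H(Y|X) = 1.5215 (all in bits)

Chain rule: H(X,Y) = H(X) + H(Y|X)

Left side — joint entropy directly:
H(X,Y) = -Σ p(x,y) log p(x,y) = 2.4759 bits

Right side — compute H(Y|X) from the conditional distributions:
P(X) = (3/8, 5/8), so H(X) = 0.9544 bits
H(Y|X) = Σ_x P(X=x) · H(Y|X=x):
  P(Y|X=0) = (1/2, 1/6, 1/3), H(Y|X=0) = 1.4591, weight P(X=0) = 3/8
  P(Y|X=1) = (7/20, 1/4, 2/5), H(Y|X=1) = 1.5589, weight P(X=1) = 5/8
H(Y|X) = 1.5215 bits

H(X) + H(Y|X) = 0.9544 + 1.5215 = 2.4759 bits

Both sides equal 2.4759 bits. ✓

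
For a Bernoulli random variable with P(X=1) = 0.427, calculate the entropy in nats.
0.6825 nats

The binary entropy function is:
H(p) = -p log(p) - (1-p) log(1-p)

H(0.427) = -0.427 × log_e(0.427) - 0.573 × log_e(0.573)
H(0.427) = 0.6825 nats

Note: Binary entropy is maximized at p=0.5 (H=1 bit) and minimized at p=0 or p=1 (H=0).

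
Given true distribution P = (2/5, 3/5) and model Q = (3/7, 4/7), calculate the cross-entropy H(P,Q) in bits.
0.9734 bits

Cross-entropy: H(P,Q) = -Σ p(x) log q(x)

Alternatively: H(P,Q) = H(P) + D_KL(P||Q)
H(P) = 0.9710 bits
D_KL(P||Q) = 0.0024 bits

H(P,Q) = 0.9710 + 0.0024 = 0.9734 bits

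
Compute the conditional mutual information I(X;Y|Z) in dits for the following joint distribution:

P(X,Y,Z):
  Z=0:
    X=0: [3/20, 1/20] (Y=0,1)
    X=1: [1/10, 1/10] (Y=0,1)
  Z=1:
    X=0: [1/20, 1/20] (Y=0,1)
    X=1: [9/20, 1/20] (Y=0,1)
0.0226 dits

Conditional mutual information: I(X;Y|Z) = H(X|Z) + H(Y|Z) - H(X,Y|Z)

H(Z) = 0.2923
H(X,Z) = 0.5301 → H(X|Z) = 0.2378
H(Y,Z) = 0.5246 → H(Y|Z) = 0.2323
H(X,Y,Z) = 0.7398 → H(X,Y|Z) = 0.4476

I(X;Y|Z) = 0.2378 + 0.2323 - 0.4476 = 0.0226 dits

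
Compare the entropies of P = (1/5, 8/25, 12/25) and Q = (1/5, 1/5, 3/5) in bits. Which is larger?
P

Computing entropies in bits:
H(P) = 1.4987
H(Q) = 1.3710

Distribution P has higher entropy.

Intuition: The distribution closer to uniform (more spread out) has higher entropy.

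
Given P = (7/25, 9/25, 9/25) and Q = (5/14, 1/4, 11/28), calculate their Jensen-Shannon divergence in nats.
0.0077 nats

Jensen-Shannon divergence is:
JSD(P||Q) = 0.5 × D_KL(P||M) + 0.5 × D_KL(Q||M)
where M = 0.5 × (P + Q) is the mixture distribution.

M = 0.5 × (7/25, 9/25, 9/25) + 0.5 × (5/14, 1/4, 11/28) = (0.318571, 0.305, 0.376429)

D_KL(P||M) = 0.0075 nats
D_KL(Q||M) = 0.0079 nats

JSD(P||Q) = 0.5 × 0.0075 + 0.5 × 0.0079 = 0.0077 nats

Unlike KL divergence, JSD is symmetric and bounded: 0 ≤ JSD ≤ log(2).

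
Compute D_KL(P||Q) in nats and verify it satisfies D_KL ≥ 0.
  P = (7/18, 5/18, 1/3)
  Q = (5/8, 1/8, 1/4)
0.1332 nats

KL divergence satisfies the Gibbs inequality: D_KL(P||Q) ≥ 0 for all distributions P, Q.

D_KL(P||Q) = Σ p(x) log(p(x)/q(x))
Term by term:
  x=0: 7/18 × log_e[(7/18)/(5/8)] = -0.1845
  x=1: 5/18 × log_e[(5/18)/(1/8)] = 0.2218
  x=2: 1/3 × log_e[(1/3)/(1/4)] = 0.0959
D_KL(P||Q) = 0.1332 nats

D_KL(P||Q) = 0.1332 ≥ 0 ✓

This non-negativity is a fundamental property: relative entropy cannot be negative because it measures how different Q is from P.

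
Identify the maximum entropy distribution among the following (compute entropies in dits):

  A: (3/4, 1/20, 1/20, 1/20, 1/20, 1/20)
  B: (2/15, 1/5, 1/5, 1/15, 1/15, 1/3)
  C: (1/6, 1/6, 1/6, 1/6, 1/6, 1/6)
C

For a discrete distribution over n outcomes, entropy is maximized by the uniform distribution.

Computing entropies:
H(A) = 0.4190 dits
H(B) = 0.7121 dits
H(C) = 0.7782 dits

The uniform distribution (where all probabilities equal 1/6) achieves the maximum entropy of log_10(6) = 0.7782 dits.

Distribution C has the highest entropy.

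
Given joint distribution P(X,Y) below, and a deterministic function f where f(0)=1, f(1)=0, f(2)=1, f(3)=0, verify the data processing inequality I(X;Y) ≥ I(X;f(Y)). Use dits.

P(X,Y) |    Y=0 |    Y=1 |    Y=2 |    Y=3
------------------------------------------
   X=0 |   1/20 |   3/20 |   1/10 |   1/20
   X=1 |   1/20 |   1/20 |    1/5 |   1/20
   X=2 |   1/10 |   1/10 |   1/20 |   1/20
I(X;Y) = 0.0371, I(X;f(Y)) = 0.0138, inequality holds: 0.0371 ≥ 0.0138

Data Processing Inequality: For any Markov chain X → Y → Z, we have I(X;Y) ≥ I(X;Z).

Here Z = f(Y) is a deterministic function of Y, forming X → Y → Z.

Original I(X;Y) = 0.0371 dits

After applying f:
P(X,Z) where Z=f(Y):
- P(X,Z=0) = P(X,Y=1) + P(X,Y=3)
- P(X,Z=1) = P(X,Y=0) + P(X,Y=2)

I(X;Z) = I(X;f(Y)) = 0.0138 dits

Verification: 0.0371 ≥ 0.0138 ✓

Information cannot be created by processing; the function f can only lose information about X.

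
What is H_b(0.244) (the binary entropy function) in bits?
0.8016 bits

The binary entropy function is:
H(p) = -p log(p) - (1-p) log(1-p)

H(0.244) = -0.244 × log_2(0.244) - 0.756 × log_2(0.756)
H(0.244) = 0.8016 bits

Note: Binary entropy is maximized at p=0.5 (H=1 bit) and minimized at p=0 or p=1 (H=0).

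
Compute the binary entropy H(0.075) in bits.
0.3843 bits

The binary entropy function is:
H(p) = -p log(p) - (1-p) log(1-p)

H(0.075) = -0.075 × log_2(0.075) - 0.925 × log_2(0.925)
H(0.075) = 0.3843 bits

Note: Binary entropy is maximized at p=0.5 (H=1 bit) and minimized at p=0 or p=1 (H=0).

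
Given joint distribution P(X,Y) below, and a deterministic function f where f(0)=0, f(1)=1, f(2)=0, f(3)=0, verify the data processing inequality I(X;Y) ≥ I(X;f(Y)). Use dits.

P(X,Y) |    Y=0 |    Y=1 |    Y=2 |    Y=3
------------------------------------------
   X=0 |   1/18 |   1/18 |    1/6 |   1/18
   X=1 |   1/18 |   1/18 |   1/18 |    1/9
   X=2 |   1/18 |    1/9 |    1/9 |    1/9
I(X;Y) = 0.0195, I(X;f(Y)) = 0.0034, inequality holds: 0.0195 ≥ 0.0034

Data Processing Inequality: For any Markov chain X → Y → Z, we have I(X;Y) ≥ I(X;Z).

Here Z = f(Y) is a deterministic function of Y, forming X → Y → Z.

Original I(X;Y) = 0.0195 dits

After applying f:
P(X,Z) where Z=f(Y):
- P(X,Z=0) = P(X,Y=0) + P(X,Y=2) + P(X,Y=3)
- P(X,Z=1) = P(X,Y=1)

I(X;Z) = I(X;f(Y)) = 0.0034 dits

Verification: 0.0195 ≥ 0.0034 ✓

Information cannot be created by processing; the function f can only lose information about X.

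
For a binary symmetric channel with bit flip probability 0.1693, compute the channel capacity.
0.3439 bits

For a binary symmetric channel (BSC) with error probability p:
Capacity C = 1 - H(p) bits per symbol

where H(p) = -p log₂(p) - (1-p) log₂(1-p) is the binary entropy function.

H(0.1693) = 0.6561 bits
C = 1 - 0.6561 = 0.3439 bits per symbol

This means we can reliably transmit up to 0.3439 bits of information per channel use.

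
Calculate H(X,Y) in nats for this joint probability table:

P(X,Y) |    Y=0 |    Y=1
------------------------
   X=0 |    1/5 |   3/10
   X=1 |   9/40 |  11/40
1.3737 nats

Joint entropy is H(X,Y) = -Σ_{x,y} p(x,y) log p(x,y).

Summing over all non-zero entries:
H(X,Y) = -[1/5·log_e(1/5) + 3/10·log_e(3/10) + 9/40·log_e(9/40) + 11/40·log_e(11/40)]
H(X,Y) = 1.3737 nats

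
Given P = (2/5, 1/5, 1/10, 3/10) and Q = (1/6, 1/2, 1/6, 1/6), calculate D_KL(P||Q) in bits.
0.4215 bits

KL divergence: D_KL(P||Q) = Σ p(x) log(p(x)/q(x))

Computing term by term:
  x=0: 2/5 × log_2[(2/5)/(1/6)] = 2/5 × 1.2630 = 0.5052
  x=1: 1/5 × log_2[(1/5)/(1/2)] = 1/5 × -1.3219 = -0.2644
  x=2: 1/10 × log_2[(1/10)/(1/6)] = 1/10 × -0.7370 = -0.0737
  x=3: 3/10 × log_2[(3/10)/(1/6)] = 3/10 × 0.8480 = 0.2544

D_KL(P||Q) = 0.4215 bits

Note: KL divergence is always non-negative and equals 0 iff P = Q.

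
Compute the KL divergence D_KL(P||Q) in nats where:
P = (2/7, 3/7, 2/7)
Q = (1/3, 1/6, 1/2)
0.2008 nats

KL divergence: D_KL(P||Q) = Σ p(x) log(p(x)/q(x))

Computing term by term:
  x=0: 2/7 × log_e[(2/7)/(1/3)] = 2/7 × -0.1542 = -0.0440
  x=1: 3/7 × log_e[(3/7)/(1/6)] = 3/7 × 0.9445 = 0.4048
  x=2: 2/7 × log_e[(2/7)/(1/2)] = 2/7 × -0.5596 = -0.1599

D_KL(P||Q) = 0.2008 nats

Note: KL divergence is always non-negative and equals 0 iff P = Q.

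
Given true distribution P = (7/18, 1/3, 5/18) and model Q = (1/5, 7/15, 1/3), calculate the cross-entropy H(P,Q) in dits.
0.5147 dits

Cross-entropy: H(P,Q) = -Σ p(x) log q(x)

Alternatively: H(P,Q) = H(P) + D_KL(P||Q)
H(P) = 0.4731 dits
D_KL(P||Q) = 0.0416 dits

H(P,Q) = 0.4731 + 0.0416 = 0.5147 dits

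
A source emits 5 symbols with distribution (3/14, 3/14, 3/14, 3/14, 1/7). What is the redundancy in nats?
0.0111 nats

Redundancy measures how far a source is from maximum entropy:
R = H_max - H(X)

Maximum entropy for 5 symbols: H_max = log_e(5) = 1.6094 nats
Actual entropy: H(X) = 1.5984 nats
Redundancy: R = 1.6094 - 1.5984 = 0.0111 nats

This redundancy represents potential for compression: the source could be compressed by 0.0111 nats per symbol.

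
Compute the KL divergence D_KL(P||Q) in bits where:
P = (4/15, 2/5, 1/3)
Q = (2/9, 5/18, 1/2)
0.0856 bits

KL divergence: D_KL(P||Q) = Σ p(x) log(p(x)/q(x))

Computing term by term:
  x=0: 4/15 × log_2[(4/15)/(2/9)] = 4/15 × 0.2630 = 0.0701
  x=1: 2/5 × log_2[(2/5)/(5/18)] = 2/5 × 0.5261 = 0.2104
  x=2: 1/3 × log_2[(1/3)/(1/2)] = 1/3 × -0.5850 = -0.1950

D_KL(P||Q) = 0.0856 bits

Note: KL divergence is always non-negative and equals 0 iff P = Q.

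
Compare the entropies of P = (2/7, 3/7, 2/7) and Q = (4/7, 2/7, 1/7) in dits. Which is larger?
P

Computing entropies in dits:
H(P) = 0.4686
H(Q) = 0.4151

Distribution P has higher entropy.

Intuition: The distribution closer to uniform (more spread out) has higher entropy.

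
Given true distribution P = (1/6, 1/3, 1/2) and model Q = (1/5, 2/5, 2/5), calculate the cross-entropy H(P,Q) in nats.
1.0318 nats

Cross-entropy: H(P,Q) = -Σ p(x) log q(x)

Alternatively: H(P,Q) = H(P) + D_KL(P||Q)
H(P) = 1.0114 nats
D_KL(P||Q) = 0.0204 nats

H(P,Q) = 1.0114 + 0.0204 = 1.0318 nats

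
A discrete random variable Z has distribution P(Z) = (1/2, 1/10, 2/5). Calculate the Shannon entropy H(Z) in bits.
1.3610 bits

Shannon entropy is H(X) = -Σ p(x) log p(x).

For P = (1/2, 1/10, 2/5):
H = -1/2 × log_2(1/2) -1/10 × log_2(1/10) -2/5 × log_2(2/5)
H = 1.3610 bits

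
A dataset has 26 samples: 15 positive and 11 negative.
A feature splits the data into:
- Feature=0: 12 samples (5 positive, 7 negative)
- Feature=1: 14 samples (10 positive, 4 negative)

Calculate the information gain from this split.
0.0659 bits

Information Gain = H(Y) - H(Y|Feature)

Before split:
P(positive) = 15/26 = 0.5769
H(Y) = 0.9829 bits

After split:
Feature=0: H = 0.9799 bits (weight = 12/26)
Feature=1: H = 0.8631 bits (weight = 14/26)
H(Y|Feature) = (12/26)×0.9799 + (14/26)×0.8631 = 0.9170 bits

Information Gain = 0.9829 - 0.9170 = 0.0659 bits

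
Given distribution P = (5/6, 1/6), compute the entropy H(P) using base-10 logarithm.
0.1957 dits

Shannon entropy is H(X) = -Σ p(x) log p(x).

For P = (5/6, 1/6):
H = -5/6 × log_10(5/6) -1/6 × log_10(1/6)
H = 0.1957 dits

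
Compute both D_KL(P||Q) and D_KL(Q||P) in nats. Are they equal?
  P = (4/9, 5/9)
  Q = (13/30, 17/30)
D_KL(P||Q) = 0.0003, D_KL(Q||P) = 0.0003

KL divergence is not symmetric: D_KL(P||Q) ≠ D_KL(Q||P) in general.

D_KL(P||Q) = 0.0003 nats
D_KL(Q||P) = 0.0003 nats

In this case they happen to be equal (to 4 decimal places).

This asymmetry is why KL divergence is not a true distance metric.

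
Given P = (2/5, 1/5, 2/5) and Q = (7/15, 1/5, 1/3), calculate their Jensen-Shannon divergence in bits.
0.0040 bits

Jensen-Shannon divergence is:
JSD(P||Q) = 0.5 × D_KL(P||M) + 0.5 × D_KL(Q||M)
where M = 0.5 × (P + Q) is the mixture distribution.

M = 0.5 × (2/5, 1/5, 2/5) + 0.5 × (7/15, 1/5, 1/3) = (13/30, 1/5, 11/30)

D_KL(P||M) = 0.0040 bits
D_KL(Q||M) = 0.0041 bits

JSD(P||Q) = 0.5 × 0.0040 + 0.5 × 0.0041 = 0.0040 bits

Unlike KL divergence, JSD is symmetric and bounded: 0 ≤ JSD ≤ log(2).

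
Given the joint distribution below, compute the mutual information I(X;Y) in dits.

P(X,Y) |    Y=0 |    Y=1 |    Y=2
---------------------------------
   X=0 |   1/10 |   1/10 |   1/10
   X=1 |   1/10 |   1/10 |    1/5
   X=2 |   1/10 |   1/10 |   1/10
0.0060 dits

Mutual information: I(X;Y) = H(X) + H(Y) - H(X,Y)

Marginals:
P(X) = (3/10, 2/5, 3/10), H(X) = 0.4729 dits
P(Y) = (3/10, 3/10, 2/5), H(Y) = 0.4729 dits

Joint entropy: H(X,Y) = 0.9398 dits

I(X;Y) = 0.4729 + 0.4729 - 0.9398 = 0.0060 dits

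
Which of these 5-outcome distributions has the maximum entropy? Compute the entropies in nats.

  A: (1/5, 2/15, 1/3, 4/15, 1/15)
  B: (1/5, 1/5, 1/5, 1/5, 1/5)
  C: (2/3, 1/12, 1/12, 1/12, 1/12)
B

For a discrete distribution over n outcomes, entropy is maximized by the uniform distribution.

Computing entropies:
H(A) = 1.4898 nats
H(B) = 1.6094 nats
H(C) = 1.0986 nats

The uniform distribution (where all probabilities equal 1/5) achieves the maximum entropy of log_e(5) = 1.6094 nats.

Distribution B has the highest entropy.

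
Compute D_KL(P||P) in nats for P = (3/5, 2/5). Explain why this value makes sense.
0.0000 nats

KL divergence satisfies the Gibbs inequality: D_KL(P||Q) ≥ 0 for all distributions P, Q.

D_KL(P||Q) = Σ p(x) log(p(x)/q(x))
Each term is p(x) × log_e(p(x)/p(x)) = p(x) × log_e(1) = 0, so the sum is 0.
D_KL(P||Q) = 0.0000 nats

When P = Q, the KL divergence is exactly 0, as there is no 'divergence' between identical distributions.

This non-negativity is a fundamental property: relative entropy cannot be negative because it measures how different Q is from P.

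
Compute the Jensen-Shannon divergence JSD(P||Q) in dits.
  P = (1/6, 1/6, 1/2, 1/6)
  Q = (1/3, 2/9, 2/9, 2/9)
0.0198 dits

Jensen-Shannon divergence is:
JSD(P||Q) = 0.5 × D_KL(P||M) + 0.5 × D_KL(Q||M)
where M = 0.5 × (P + Q) is the mixture distribution.

M = 0.5 × (1/6, 1/6, 1/2, 1/6) + 0.5 × (1/3, 2/9, 2/9, 2/9) = (1/4, 7/36, 13/36, 7/36)

D_KL(P||M) = 0.0190 dits
D_KL(Q||M) = 0.0206 dits

JSD(P||Q) = 0.5 × 0.0190 + 0.5 × 0.0206 = 0.0198 dits

Unlike KL divergence, JSD is symmetric and bounded: 0 ≤ JSD ≤ log(2).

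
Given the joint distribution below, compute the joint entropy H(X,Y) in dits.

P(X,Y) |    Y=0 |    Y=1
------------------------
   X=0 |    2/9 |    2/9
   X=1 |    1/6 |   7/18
0.5795 dits

Joint entropy is H(X,Y) = -Σ_{x,y} p(x,y) log p(x,y).

Summing over all non-zero entries:
H(X,Y) = -[2/9·log_10(2/9) + 2/9·log_10(2/9) + 1/6·log_10(1/6) + 7/18·log_10(7/18)]
H(X,Y) = 0.5795 dits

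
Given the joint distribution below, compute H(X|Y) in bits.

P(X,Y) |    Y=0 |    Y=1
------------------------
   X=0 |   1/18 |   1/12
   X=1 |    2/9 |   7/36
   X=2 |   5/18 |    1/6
1.4251 bits

Using the chain rule: H(X|Y) = H(X,Y) - H(Y)

First, compute H(X,Y) = 2.4162 bits

Marginal P(Y) = (5/9, 4/9)
H(Y) = 0.9911 bits

H(X|Y) = H(X,Y) - H(Y) = 2.4162 - 0.9911 = 1.4251 bits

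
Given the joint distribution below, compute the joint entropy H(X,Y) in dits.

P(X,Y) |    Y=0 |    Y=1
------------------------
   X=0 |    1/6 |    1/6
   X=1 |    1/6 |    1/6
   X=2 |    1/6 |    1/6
0.7782 dits

Joint entropy is H(X,Y) = -Σ_{x,y} p(x,y) log p(x,y).

Summing over all non-zero entries:
H(X,Y) = -[1/6·log_10(1/6) + 1/6·log_10(1/6) + 1/6·log_10(1/6) + 1/6·log_10(1/6) + 1/6·log_10(1/6) + 1/6·log_10(1/6)]
H(X,Y) = 0.7782 dits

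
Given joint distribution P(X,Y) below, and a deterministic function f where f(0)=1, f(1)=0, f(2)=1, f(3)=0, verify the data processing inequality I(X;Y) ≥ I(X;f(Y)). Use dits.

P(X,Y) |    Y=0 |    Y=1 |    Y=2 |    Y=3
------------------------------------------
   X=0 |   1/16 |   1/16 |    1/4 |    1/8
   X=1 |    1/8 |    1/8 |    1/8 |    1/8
I(X;Y) = 0.0184, I(X;f(Y)) = 0.0035, inequality holds: 0.0184 ≥ 0.0035

Data Processing Inequality: For any Markov chain X → Y → Z, we have I(X;Y) ≥ I(X;Z).

Here Z = f(Y) is a deterministic function of Y, forming X → Y → Z.

Original I(X;Y) = 0.0184 dits

After applying f:
P(X,Z) where Z=f(Y):
- P(X,Z=0) = P(X,Y=1) + P(X,Y=3)
- P(X,Z=1) = P(X,Y=0) + P(X,Y=2)

I(X;Z) = I(X;f(Y)) = 0.0035 dits

Verification: 0.0184 ≥ 0.0035 ✓

Information cannot be created by processing; the function f can only lose information about X.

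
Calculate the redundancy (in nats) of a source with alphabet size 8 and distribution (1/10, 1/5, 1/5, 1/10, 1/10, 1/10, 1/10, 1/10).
0.0541 nats

Redundancy measures how far a source is from maximum entropy:
R = H_max - H(X)

Maximum entropy for 8 symbols: H_max = log_e(8) = 2.0794 nats
Actual entropy: H(X) = 2.0253 nats
Redundancy: R = 2.0794 - 2.0253 = 0.0541 nats

This redundancy represents potential for compression: the source could be compressed by 0.0541 nats per symbol.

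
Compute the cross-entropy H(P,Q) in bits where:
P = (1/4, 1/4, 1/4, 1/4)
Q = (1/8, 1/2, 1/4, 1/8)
2.2500 bits

Cross-entropy: H(P,Q) = -Σ p(x) log q(x)

Alternatively: H(P,Q) = H(P) + D_KL(P||Q)
H(P) = 2.0000 bits
D_KL(P||Q) = 0.2500 bits

H(P,Q) = 2.0000 + 0.2500 = 2.2500 bits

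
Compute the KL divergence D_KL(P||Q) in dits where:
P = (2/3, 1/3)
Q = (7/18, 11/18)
0.0683 dits

KL divergence: D_KL(P||Q) = Σ p(x) log(p(x)/q(x))

Computing term by term:
  x=0: 2/3 × log_10[(2/3)/(7/18)] = 2/3 × 0.2341 = 0.1561
  x=1: 1/3 × log_10[(1/3)/(11/18)] = 1/3 × -0.2632 = -0.0877

D_KL(P||Q) = 0.0683 dits

Note: KL divergence is always non-negative and equals 0 iff P = Q.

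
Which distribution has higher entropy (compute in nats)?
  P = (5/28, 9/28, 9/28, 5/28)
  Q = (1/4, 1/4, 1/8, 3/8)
P

Computing entropies in nats:
H(P) = 1.3449
H(Q) = 1.3209

Distribution P has higher entropy.

Intuition: The distribution closer to uniform (more spread out) has higher entropy.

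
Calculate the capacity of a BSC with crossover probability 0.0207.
0.8546 bits

For a binary symmetric channel (BSC) with error probability p:
Capacity C = 1 - H(p) bits per symbol

where H(p) = -p log₂(p) - (1-p) log₂(1-p) is the binary entropy function.

H(0.0207) = 0.1454 bits
C = 1 - 0.1454 = 0.8546 bits per symbol

This means we can reliably transmit up to 0.8546 bits of information per channel use.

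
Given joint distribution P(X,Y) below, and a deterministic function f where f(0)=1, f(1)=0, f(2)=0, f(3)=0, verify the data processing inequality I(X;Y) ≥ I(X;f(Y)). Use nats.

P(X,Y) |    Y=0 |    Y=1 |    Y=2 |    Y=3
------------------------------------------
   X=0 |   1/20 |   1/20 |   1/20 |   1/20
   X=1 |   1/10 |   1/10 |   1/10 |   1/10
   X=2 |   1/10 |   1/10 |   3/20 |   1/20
I(X;Y) = 0.0161, I(X;f(Y)) = 0.0000, inequality holds: 0.0161 ≥ 0.0000

Data Processing Inequality: For any Markov chain X → Y → Z, we have I(X;Y) ≥ I(X;Z).

Here Z = f(Y) is a deterministic function of Y, forming X → Y → Z.

Original I(X;Y) = 0.0161 nats

After applying f:
P(X,Z) where Z=f(Y):
- P(X,Z=0) = P(X,Y=1) + P(X,Y=2) + P(X,Y=3)
- P(X,Z=1) = P(X,Y=0)

I(X;Z) = I(X;f(Y)) = 0.0000 nats

Verification: 0.0161 ≥ 0.0000 ✓

Information cannot be created by processing; the function f can only lose information about X.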